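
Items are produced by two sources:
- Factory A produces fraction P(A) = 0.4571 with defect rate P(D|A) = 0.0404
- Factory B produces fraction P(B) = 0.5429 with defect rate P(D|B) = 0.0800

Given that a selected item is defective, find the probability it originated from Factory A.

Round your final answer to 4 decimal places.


Let A = from Factory A, D = defective

Given:
- P(A) = 0.4571, P(B) = 0.5429
- P(D|A) = 0.0404, P(D|B) = 0.0800

Step 1: Find P(D)
P(D) = P(D|A)P(A) + P(D|B)P(B)
     = 0.0404 × 0.4571 + 0.0800 × 0.5429
     = 0.01846684 + 0.04343200
     = 0.06189884

Step 2: Apply Bayes' theorem
P(A|D) = P(D|A)P(A) / P(D)
       = 0.01846684 / 0.06189884
       = 0.2983


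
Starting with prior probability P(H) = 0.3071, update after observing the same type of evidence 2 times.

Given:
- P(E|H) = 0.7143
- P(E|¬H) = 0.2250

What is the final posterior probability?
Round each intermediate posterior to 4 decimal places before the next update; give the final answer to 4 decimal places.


Sequential Bayesian updating:

Initial prior: P(H) = 0.3071

Update 1:
  P(E) = 0.7143 × 0.3071 + 0.2250 × 0.6929 = 0.21936153 + 0.15590250 = 0.37526403
  P(H|E) = 0.21936153 / 0.37526403 = 0.5846

Update 2:
  P(E) = 0.7143 × 0.5846 + 0.2250 × 0.4154 = 0.41757978 + 0.09346500 = 0.51104478
  P(H|E) = 0.41757978 / 0.51104478 = 0.8171

Final posterior: 0.8171


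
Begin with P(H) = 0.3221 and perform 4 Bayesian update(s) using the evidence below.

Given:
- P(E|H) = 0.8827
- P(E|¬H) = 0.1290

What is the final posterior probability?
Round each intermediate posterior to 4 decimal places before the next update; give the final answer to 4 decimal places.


Sequential Bayesian updating:

Initial prior: P(H) = 0.3221

Update 1:
  P(E) = 0.8827 × 0.3221 + 0.1290 × 0.6779 = 0.28431767 + 0.08744910 = 0.37176677
  P(H|E) = 0.28431767 / 0.37176677 = 0.7648

Update 2:
  P(E) = 0.8827 × 0.7648 + 0.1290 × 0.2352 = 0.67508896 + 0.03034080 = 0.70542976
  P(H|E) = 0.67508896 / 0.70542976 = 0.9570

Update 3:
  P(E) = 0.8827 × 0.9570 + 0.1290 × 0.0430 = 0.84474390 + 0.00554700 = 0.85029090
  P(H|E) = 0.84474390 / 0.85029090 = 0.9935

Update 4:
  P(E) = 0.8827 × 0.9935 + 0.1290 × 0.0065 = 0.87696245 + 0.00083850 = 0.87780095
  P(H|E) = 0.87696245 / 0.87780095 = 0.9990

Final posterior: 0.9990


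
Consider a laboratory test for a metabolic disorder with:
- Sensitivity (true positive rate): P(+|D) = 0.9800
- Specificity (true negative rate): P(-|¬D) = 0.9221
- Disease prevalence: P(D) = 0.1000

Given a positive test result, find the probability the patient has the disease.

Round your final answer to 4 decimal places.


Let D = has disease, + = positive test

Given:
- P(D) = 0.1000 (prevalence)
- P(+|D) = 0.9800 (sensitivity)
- P(-|¬D) = 0.9221 (specificity)
- P(+|¬D) = 0.0779 (false positive rate = 1 - specificity)

Step 1: Find P(+)
P(+) = P(+|D)P(D) + P(+|¬D)P(¬D)
     = 0.9800 × 0.1000 + 0.0779 × 0.9000
     = 0.09800000 + 0.07011000
     = 0.16811000

Step 2: Apply Bayes' theorem for P(D|+)
P(D|+) = P(+|D)P(D) / P(+)
       = 0.09800000 / 0.16811000
       = 0.5830


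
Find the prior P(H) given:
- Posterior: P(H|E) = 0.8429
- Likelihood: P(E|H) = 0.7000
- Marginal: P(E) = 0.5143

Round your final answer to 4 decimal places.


From Bayes' theorem: P(H|E) = P(E|H) × P(H) / P(E)

Rearranging for P(H):
P(H) = P(H|E) × P(E) / P(E|H)
     = 0.8429 × 0.5143 / 0.7000
     = 0.43350347 / 0.7000
     = 0.6193


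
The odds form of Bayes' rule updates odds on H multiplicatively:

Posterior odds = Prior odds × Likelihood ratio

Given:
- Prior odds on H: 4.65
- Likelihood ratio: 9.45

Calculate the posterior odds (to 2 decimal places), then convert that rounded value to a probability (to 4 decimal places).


Step 1: Calculate posterior odds
Posterior odds = Prior odds × LR
               = 4.65 × 9.45
               = 43.94

Step 2: Convert to probability
P(H|E) = Posterior odds / (1 + Posterior odds)
       = 43.94 / (1 + 43.94)
       = 43.94 / 44.94
       = 0.9777

The evidence increased P(H) from 0.8230 to 0.9777.


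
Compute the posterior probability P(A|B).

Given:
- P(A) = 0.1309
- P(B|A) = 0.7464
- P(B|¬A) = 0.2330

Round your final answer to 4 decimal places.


Bayes' theorem: P(A|B) = P(B|A) × P(A) / P(B)

Step 1: Calculate P(B) using law of total probability
P(B) = P(B|A)P(A) + P(B|¬A)P(¬A)
     = 0.7464 × 0.1309 + 0.2330 × 0.8691
     = 0.09770376 + 0.20250030
     = 0.30020406

Step 2: Apply Bayes' theorem
P(A|B) = P(B|A) × P(A) / P(B)
       = 0.09770376 / 0.30020406
       = 0.3255


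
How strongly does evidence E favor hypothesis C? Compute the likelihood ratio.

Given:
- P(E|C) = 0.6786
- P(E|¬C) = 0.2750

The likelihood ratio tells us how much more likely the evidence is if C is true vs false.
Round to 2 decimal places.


Likelihood Ratio (LR) = P(E|C) / P(E|¬C)

LR = 0.6786 / 0.2750
   = 2.47

The evidence is 2.47 times more likely if C is true than if C is false.
Because LR exceeds 1, E is evidence for C.


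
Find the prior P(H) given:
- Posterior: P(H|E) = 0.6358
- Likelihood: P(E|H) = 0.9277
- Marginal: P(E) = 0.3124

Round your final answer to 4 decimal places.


From Bayes' theorem: P(H|E) = P(E|H) × P(H) / P(E)

Rearranging for P(H):
P(H) = P(H|E) × P(E) / P(E|H)
     = 0.6358 × 0.3124 / 0.9277
     = 0.19862392 / 0.9277
     = 0.2141


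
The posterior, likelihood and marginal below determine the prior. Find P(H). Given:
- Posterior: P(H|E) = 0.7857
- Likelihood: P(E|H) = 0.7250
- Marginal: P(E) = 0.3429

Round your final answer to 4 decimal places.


From Bayes' theorem: P(H|E) = P(E|H) × P(H) / P(E)

Rearranging for P(H):
P(H) = P(H|E) × P(E) / P(E|H)
     = 0.7857 × 0.3429 / 0.7250
     = 0.26941653 / 0.7250
     = 0.3716


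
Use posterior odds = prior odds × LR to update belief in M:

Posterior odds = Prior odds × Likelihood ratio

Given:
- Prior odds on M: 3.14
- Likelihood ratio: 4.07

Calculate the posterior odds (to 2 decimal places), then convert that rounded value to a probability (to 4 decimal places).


Step 1: Calculate posterior odds
Posterior odds = Prior odds × LR
               = 3.14 × 4.07
               = 12.78

Step 2: Convert to probability
P(M|E) = Posterior odds / (1 + Posterior odds)
       = 12.78 / (1 + 12.78)
       = 12.78 / 13.78
       = 0.9274

The evidence increased P(M) from 0.7585 to 0.9274.


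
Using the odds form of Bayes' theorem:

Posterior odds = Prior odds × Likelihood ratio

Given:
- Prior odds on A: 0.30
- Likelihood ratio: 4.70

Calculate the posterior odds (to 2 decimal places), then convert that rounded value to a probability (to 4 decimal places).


Step 1: Calculate posterior odds
Posterior odds = Prior odds × LR
               = 0.30 × 4.70
               = 1.41

Step 2: Convert to probability
P(A|E) = Posterior odds / (1 + Posterior odds)
       = 1.41 / (1 + 1.41)
       = 1.41 / 2.41
       = 0.5851

The evidence increased P(A) from 0.2308 to 0.5851.


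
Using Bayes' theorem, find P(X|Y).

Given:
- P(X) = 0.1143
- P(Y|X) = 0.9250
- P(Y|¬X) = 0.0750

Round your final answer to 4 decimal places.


Bayes' theorem: P(X|Y) = P(Y|X) × P(X) / P(Y)

Step 1: Calculate P(Y) using law of total probability
P(Y) = P(Y|X)P(X) + P(Y|¬X)P(¬X)
     = 0.9250 × 0.1143 + 0.0750 × 0.8857
     = 0.10572750 + 0.06642750
     = 0.17215500

Step 2: Apply Bayes' theorem
P(X|Y) = P(Y|X) × P(X) / P(Y)
       = 0.10572750 / 0.17215500
       = 0.6141


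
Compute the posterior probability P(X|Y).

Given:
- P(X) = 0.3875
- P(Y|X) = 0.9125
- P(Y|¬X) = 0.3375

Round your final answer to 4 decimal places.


Bayes' theorem: P(X|Y) = P(Y|X) × P(X) / P(Y)

Step 1: Calculate P(Y) using law of total probability
P(Y) = P(Y|X)P(X) + P(Y|¬X)P(¬X)
     = 0.9125 × 0.3875 + 0.3375 × 0.6125
     = 0.35359375 + 0.20671875
     = 0.56031250

Step 2: Apply Bayes' theorem
P(X|Y) = P(Y|X) × P(X) / P(Y)
       = 0.35359375 / 0.56031250
       = 0.6311


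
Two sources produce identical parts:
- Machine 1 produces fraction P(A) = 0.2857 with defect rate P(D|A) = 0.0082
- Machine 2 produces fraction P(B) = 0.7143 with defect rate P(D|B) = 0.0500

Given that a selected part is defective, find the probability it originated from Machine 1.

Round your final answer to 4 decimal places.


Let A = from Machine 1, D = defective

Given:
- P(A) = 0.2857, P(B) = 0.7143
- P(D|A) = 0.0082, P(D|B) = 0.0500

Step 1: Find P(D)
P(D) = P(D|A)P(A) + P(D|B)P(B)
     = 0.0082 × 0.2857 + 0.0500 × 0.7143
     = 0.00234274 + 0.03571500
     = 0.03805774

Step 2: Apply Bayes' theorem
P(A|D) = P(D|A)P(A) / P(D)
       = 0.00234274 / 0.03805774
       = 0.0616


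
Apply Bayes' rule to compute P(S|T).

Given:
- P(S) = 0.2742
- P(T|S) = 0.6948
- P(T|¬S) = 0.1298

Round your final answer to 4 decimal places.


Bayes' theorem: P(S|T) = P(T|S) × P(S) / P(T)

Step 1: Calculate P(T) using law of total probability
P(T) = P(T|S)P(S) + P(T|¬S)P(¬S)
     = 0.6948 × 0.2742 + 0.1298 × 0.7258
     = 0.19051416 + 0.09420884
     = 0.28472300

Step 2: Apply Bayes' theorem
P(S|T) = P(T|S) × P(S) / P(T)
       = 0.19051416 / 0.28472300
       = 0.6691


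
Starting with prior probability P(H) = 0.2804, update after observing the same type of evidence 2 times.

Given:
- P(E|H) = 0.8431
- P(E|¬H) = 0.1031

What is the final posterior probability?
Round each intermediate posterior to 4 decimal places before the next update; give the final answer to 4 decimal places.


Sequential Bayesian updating:

Initial prior: P(H) = 0.2804

Update 1:
  P(E) = 0.8431 × 0.2804 + 0.1031 × 0.7196 = 0.23640524 + 0.07419076 = 0.31059600
  P(H|E) = 0.23640524 / 0.31059600 = 0.7611

Update 2:
  P(E) = 0.8431 × 0.7611 + 0.1031 × 0.2389 = 0.64168341 + 0.02463059 = 0.66631400
  P(H|E) = 0.64168341 / 0.66631400 = 0.9630

Final posterior: 0.9630


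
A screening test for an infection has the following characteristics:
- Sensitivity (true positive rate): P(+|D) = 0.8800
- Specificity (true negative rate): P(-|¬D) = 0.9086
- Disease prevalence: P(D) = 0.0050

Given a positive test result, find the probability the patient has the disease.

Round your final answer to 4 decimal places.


Let D = has disease, + = positive test

Given:
- P(D) = 0.0050 (prevalence)
- P(+|D) = 0.8800 (sensitivity)
- P(-|¬D) = 0.9086 (specificity)
- P(+|¬D) = 0.0914 (false positive rate = 1 - specificity)

Step 1: Find P(+)
P(+) = P(+|D)P(D) + P(+|¬D)P(¬D)
     = 0.8800 × 0.0050 + 0.0914 × 0.9950
     = 0.00440000 + 0.09094300
     = 0.09534300

Step 2: Apply Bayes' theorem for P(D|+)
P(D|+) = P(+|D)P(D) / P(+)
       = 0.00440000 / 0.09534300
       = 0.0461


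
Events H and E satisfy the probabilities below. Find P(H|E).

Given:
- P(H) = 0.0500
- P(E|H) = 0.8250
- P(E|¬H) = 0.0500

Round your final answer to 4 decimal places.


Bayes' theorem: P(H|E) = P(E|H) × P(H) / P(E)

Step 1: Calculate P(E) using law of total probability
P(E) = P(E|H)P(H) + P(E|¬H)P(¬H)
     = 0.8250 × 0.0500 + 0.0500 × 0.9500
     = 0.04125000 + 0.04750000
     = 0.08875000

Step 2: Apply Bayes' theorem
P(H|E) = P(E|H) × P(H) / P(E)
       = 0.04125000 / 0.08875000
       = 0.4648


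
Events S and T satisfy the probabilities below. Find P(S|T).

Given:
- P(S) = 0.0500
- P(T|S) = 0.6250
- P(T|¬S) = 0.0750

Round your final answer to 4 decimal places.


Bayes' theorem: P(S|T) = P(T|S) × P(S) / P(T)

Step 1: Calculate P(T) using law of total probability
P(T) = P(T|S)P(S) + P(T|¬S)P(¬S)
     = 0.6250 × 0.0500 + 0.0750 × 0.9500
     = 0.03125000 + 0.07125000
     = 0.10250000

Step 2: Apply Bayes' theorem
P(S|T) = P(T|S) × P(S) / P(T)
       = 0.03125000 / 0.10250000
       = 0.3049


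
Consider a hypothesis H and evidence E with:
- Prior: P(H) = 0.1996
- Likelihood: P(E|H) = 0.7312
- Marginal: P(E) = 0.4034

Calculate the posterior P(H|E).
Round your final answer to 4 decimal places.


Using Bayes' theorem:

P(H|E) = P(E|H) × P(H) / P(E)
       = 0.7312 × 0.1996 / 0.4034
       = 0.14594752 / 0.4034
       = 0.3618

The evidence strengthens our belief in H.
Prior: 0.1996 → Posterior: 0.3618


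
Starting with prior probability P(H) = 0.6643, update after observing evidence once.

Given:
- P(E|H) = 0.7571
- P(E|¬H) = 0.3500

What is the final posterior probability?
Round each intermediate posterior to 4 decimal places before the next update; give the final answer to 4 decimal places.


Sequential Bayesian updating:

Initial prior: P(H) = 0.6643

Update 1:
  P(E) = 0.7571 × 0.6643 + 0.3500 × 0.3357 = 0.50294153 + 0.11749500 = 0.62043653
  P(H|E) = 0.50294153 / 0.62043653 = 0.8106

Final posterior: 0.8106


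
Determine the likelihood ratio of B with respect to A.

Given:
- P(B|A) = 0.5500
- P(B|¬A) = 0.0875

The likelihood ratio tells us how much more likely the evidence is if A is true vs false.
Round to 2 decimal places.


Likelihood Ratio (LR) = P(B|A) / P(B|¬A)

LR = 0.5500 / 0.0875
   = 6.29

The evidence is 6.29 times more likely if A is true than if A is false.
LR > 1, so observing B raises the odds in favor of A.


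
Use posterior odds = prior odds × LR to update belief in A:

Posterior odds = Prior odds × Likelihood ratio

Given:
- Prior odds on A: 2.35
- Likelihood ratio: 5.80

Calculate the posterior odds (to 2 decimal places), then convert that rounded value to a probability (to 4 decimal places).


Step 1: Calculate posterior odds
Posterior odds = Prior odds × LR
               = 2.35 × 5.80
               = 13.63

Step 2: Convert to probability
P(A|E) = Posterior odds / (1 + Posterior odds)
       = 13.63 / (1 + 13.63)
       = 13.63 / 14.63
       = 0.9316

The evidence increased P(A) from 0.7015 to 0.9316.


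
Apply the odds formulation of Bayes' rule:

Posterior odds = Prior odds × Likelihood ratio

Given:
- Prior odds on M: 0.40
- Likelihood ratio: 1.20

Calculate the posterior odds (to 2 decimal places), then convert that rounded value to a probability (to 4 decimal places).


Step 1: Calculate posterior odds
Posterior odds = Prior odds × LR
               = 0.40 × 1.20
               = 0.48

Step 2: Convert to probability
P(M|E) = Posterior odds / (1 + Posterior odds)
       = 0.48 / (1 + 0.48)
       = 0.48 / 1.48
       = 0.3243

The evidence increased P(M) from 0.2857 to 0.3243.


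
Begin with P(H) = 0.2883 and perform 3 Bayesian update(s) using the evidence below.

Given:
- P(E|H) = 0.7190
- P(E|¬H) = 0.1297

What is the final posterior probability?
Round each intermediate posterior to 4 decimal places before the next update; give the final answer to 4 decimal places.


Sequential Bayesian updating:

Initial prior: P(H) = 0.2883

Update 1:
  P(E) = 0.7190 × 0.2883 + 0.1297 × 0.7117 = 0.20728770 + 0.09230749 = 0.29959519
  P(H|E) = 0.20728770 / 0.29959519 = 0.6919

Update 2:
  P(E) = 0.7190 × 0.6919 + 0.1297 × 0.3081 = 0.49747610 + 0.03996057 = 0.53743667
  P(H|E) = 0.49747610 / 0.53743667 = 0.9256

Update 3:
  P(E) = 0.7190 × 0.9256 + 0.1297 × 0.0744 = 0.66550640 + 0.00964968 = 0.67515608
  P(H|E) = 0.66550640 / 0.67515608 = 0.9857

Final posterior: 0.9857


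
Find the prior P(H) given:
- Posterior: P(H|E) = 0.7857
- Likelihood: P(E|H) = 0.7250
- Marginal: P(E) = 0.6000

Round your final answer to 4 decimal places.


From Bayes' theorem: P(H|E) = P(E|H) × P(H) / P(E)

Rearranging for P(H):
P(H) = P(H|E) × P(E) / P(E|H)
     = 0.7857 × 0.6000 / 0.7250
     = 0.47142000 / 0.7250
     = 0.6502


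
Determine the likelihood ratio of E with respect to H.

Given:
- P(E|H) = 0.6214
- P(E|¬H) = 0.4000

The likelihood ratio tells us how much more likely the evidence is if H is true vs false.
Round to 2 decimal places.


Likelihood Ratio (LR) = P(E|H) / P(E|¬H)

LR = 0.6214 / 0.4000
   = 1.55

The evidence is 1.55 times more likely if H is true than if H is false.
LR > 1, so observing E raises the odds in favor of H.


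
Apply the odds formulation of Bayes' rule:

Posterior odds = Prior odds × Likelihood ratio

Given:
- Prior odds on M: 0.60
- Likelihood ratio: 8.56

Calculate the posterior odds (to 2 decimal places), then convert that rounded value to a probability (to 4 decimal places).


Step 1: Calculate posterior odds
Posterior odds = Prior odds × LR
               = 0.60 × 8.56
               = 5.14

Step 2: Convert to probability
P(M|E) = Posterior odds / (1 + Posterior odds)
       = 5.14 / (1 + 5.14)
       = 5.14 / 6.14
       = 0.8371

The evidence increased P(M) from 0.3750 to 0.8371.


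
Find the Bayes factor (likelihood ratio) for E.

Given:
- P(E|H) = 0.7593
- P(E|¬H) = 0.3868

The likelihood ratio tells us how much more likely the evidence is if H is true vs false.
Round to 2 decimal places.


Likelihood Ratio (LR) = P(E|H) / P(E|¬H)

LR = 0.7593 / 0.3868
   = 1.96

The evidence is 1.96 times more likely if H is true than if H is false.
LR > 1, so observing E raises the odds in favor of H.


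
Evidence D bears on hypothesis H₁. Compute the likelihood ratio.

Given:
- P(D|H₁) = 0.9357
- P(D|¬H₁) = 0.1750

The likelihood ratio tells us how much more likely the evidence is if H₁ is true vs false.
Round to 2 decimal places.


Likelihood Ratio (LR) = P(D|H₁) / P(D|¬H₁)

LR = 0.9357 / 0.1750
   = 5.35

The evidence is 5.35 times more likely if H₁ is true than if H₁ is false.
Because LR exceeds 1, D is evidence for H₁.


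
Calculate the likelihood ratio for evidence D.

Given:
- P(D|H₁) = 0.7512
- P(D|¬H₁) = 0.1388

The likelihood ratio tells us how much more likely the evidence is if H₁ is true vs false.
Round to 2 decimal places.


Likelihood Ratio (LR) = P(D|H₁) / P(D|¬H₁)

LR = 0.7512 / 0.1388
   = 5.41

The evidence is 5.41 times more likely if H₁ is true than if H₁ is false.
LR > 1, so observing D raises the odds in favor of H₁.


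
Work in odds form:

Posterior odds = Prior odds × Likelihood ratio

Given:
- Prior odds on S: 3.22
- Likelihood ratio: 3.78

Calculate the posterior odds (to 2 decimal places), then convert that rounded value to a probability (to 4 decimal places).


Step 1: Calculate posterior odds
Posterior odds = Prior odds × LR
               = 3.22 × 3.78
               = 12.17

Step 2: Convert to probability
P(S|E) = Posterior odds / (1 + Posterior odds)
       = 12.17 / (1 + 12.17)
       = 12.17 / 13.17
       = 0.9241

The evidence increased P(S) from 0.7630 to 0.9241.


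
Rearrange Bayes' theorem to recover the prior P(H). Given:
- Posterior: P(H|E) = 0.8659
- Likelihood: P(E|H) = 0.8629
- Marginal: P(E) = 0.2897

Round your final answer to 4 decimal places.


From Bayes' theorem: P(H|E) = P(E|H) × P(H) / P(E)

Rearranging for P(H):
P(H) = P(H|E) × P(E) / P(E|H)
     = 0.8659 × 0.2897 / 0.8629
     = 0.25085123 / 0.8629
     = 0.2907


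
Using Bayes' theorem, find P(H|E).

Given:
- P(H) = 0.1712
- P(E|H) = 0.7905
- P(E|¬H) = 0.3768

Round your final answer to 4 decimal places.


Bayes' theorem: P(H|E) = P(E|H) × P(H) / P(E)

Step 1: Calculate P(E) using law of total probability
P(E) = P(E|H)P(H) + P(E|¬H)P(¬H)
     = 0.7905 × 0.1712 + 0.3768 × 0.8288
     = 0.13533360 + 0.31229184
     = 0.44762544

Step 2: Apply Bayes' theorem
P(H|E) = P(E|H) × P(H) / P(E)
       = 0.13533360 / 0.44762544
       = 0.3023


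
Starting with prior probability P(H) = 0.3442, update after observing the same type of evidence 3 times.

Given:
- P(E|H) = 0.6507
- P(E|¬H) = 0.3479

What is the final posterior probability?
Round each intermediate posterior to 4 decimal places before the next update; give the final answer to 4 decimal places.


Sequential Bayesian updating:

Initial prior: P(H) = 0.3442

Update 1:
  P(E) = 0.6507 × 0.3442 + 0.3479 × 0.6558 = 0.22397094 + 0.22815282 = 0.45212376
  P(H|E) = 0.22397094 / 0.45212376 = 0.4954

Update 2:
  P(E) = 0.6507 × 0.4954 + 0.3479 × 0.5046 = 0.32235678 + 0.17555034 = 0.49790712
  P(H|E) = 0.32235678 / 0.49790712 = 0.6474

Update 3:
  P(E) = 0.6507 × 0.6474 + 0.3479 × 0.3526 = 0.42126318 + 0.12266954 = 0.54393272
  P(H|E) = 0.42126318 / 0.54393272 = 0.7745

Final posterior: 0.7745


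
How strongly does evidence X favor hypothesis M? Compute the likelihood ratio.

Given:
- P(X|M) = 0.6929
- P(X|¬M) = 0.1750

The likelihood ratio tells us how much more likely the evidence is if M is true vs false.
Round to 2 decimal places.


Likelihood Ratio (LR) = P(X|M) / P(X|¬M)

LR = 0.6929 / 0.1750
   = 3.96

The evidence is 3.96 times more likely if M is true than if M is false.
Because LR exceeds 1, X is evidence for M.


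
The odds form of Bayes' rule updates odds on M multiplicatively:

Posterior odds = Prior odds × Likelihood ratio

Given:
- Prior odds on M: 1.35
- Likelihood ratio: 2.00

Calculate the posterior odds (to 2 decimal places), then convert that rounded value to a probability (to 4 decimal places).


Step 1: Calculate posterior odds
Posterior odds = Prior odds × LR
               = 1.35 × 2.00
               = 2.70

Step 2: Convert to probability
P(M|E) = Posterior odds / (1 + Posterior odds)
       = 2.70 / (1 + 2.70)
       = 2.70 / 3.70
       = 0.7297

The evidence increased P(M) from 0.5745 to 0.7297.


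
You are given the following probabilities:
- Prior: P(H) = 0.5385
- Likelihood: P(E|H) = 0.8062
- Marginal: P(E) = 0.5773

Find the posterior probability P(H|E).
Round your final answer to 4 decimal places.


Using Bayes' theorem:

P(H|E) = P(E|H) × P(H) / P(E)
       = 0.8062 × 0.5385 / 0.5773
       = 0.43413870 / 0.5773
       = 0.7520

The evidence strengthens our belief in H.
Prior: 0.5385 → Posterior: 0.7520


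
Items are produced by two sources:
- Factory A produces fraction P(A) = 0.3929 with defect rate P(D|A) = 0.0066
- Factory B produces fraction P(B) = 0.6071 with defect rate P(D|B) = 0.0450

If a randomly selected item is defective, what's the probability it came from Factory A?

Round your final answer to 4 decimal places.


Let A = from Factory A, D = defective

Given:
- P(A) = 0.3929, P(B) = 0.6071
- P(D|A) = 0.0066, P(D|B) = 0.0450

Step 1: Find P(D)
P(D) = P(D|A)P(A) + P(D|B)P(B)
     = 0.0066 × 0.3929 + 0.0450 × 0.6071
     = 0.00259314 + 0.02731950
     = 0.02991264

Step 2: Apply Bayes' theorem
P(A|D) = P(D|A)P(A) / P(D)
       = 0.00259314 / 0.02991264
       = 0.0867


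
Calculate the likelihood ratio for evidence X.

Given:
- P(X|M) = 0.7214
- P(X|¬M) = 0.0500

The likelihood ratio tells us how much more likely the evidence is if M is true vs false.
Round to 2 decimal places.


Likelihood Ratio (LR) = P(X|M) / P(X|¬M)

LR = 0.7214 / 0.0500
   = 14.43

The evidence is 14.43 times more likely if M is true than if M is false.
LR > 1, so observing X raises the odds in favor of M.


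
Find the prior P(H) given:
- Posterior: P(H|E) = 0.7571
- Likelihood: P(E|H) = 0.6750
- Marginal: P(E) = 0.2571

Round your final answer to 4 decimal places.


From Bayes' theorem: P(H|E) = P(E|H) × P(H) / P(E)

Rearranging for P(H):
P(H) = P(H|E) × P(E) / P(E|H)
     = 0.7571 × 0.2571 / 0.6750
     = 0.19465041 / 0.6750
     = 0.2884


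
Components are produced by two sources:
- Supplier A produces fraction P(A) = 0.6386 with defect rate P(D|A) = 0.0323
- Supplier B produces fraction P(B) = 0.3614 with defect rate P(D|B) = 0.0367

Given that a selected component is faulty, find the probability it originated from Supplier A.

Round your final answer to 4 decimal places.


Let A = from Supplier A, D = faulty

Given:
- P(A) = 0.6386, P(B) = 0.3614
- P(D|A) = 0.0323, P(D|B) = 0.0367

Step 1: Find P(D)
P(D) = P(D|A)P(A) + P(D|B)P(B)
     = 0.0323 × 0.6386 + 0.0367 × 0.3614
     = 0.02062678 + 0.01326338
     = 0.03389016

Step 2: Apply Bayes' theorem
P(A|D) = P(D|A)P(A) / P(D)
       = 0.02062678 / 0.03389016
       = 0.6086


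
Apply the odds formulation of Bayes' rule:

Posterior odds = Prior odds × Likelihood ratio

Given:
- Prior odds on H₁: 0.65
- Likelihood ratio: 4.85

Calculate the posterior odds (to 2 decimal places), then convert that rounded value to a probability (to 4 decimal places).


Step 1: Calculate posterior odds
Posterior odds = Prior odds × LR
               = 0.65 × 4.85
               = 3.15

Step 2: Convert to probability
P(H₁|E) = Posterior odds / (1 + Posterior odds)
       = 3.15 / (1 + 3.15)
       = 3.15 / 4.15
       = 0.7590

The evidence increased P(H₁) from 0.3939 to 0.7590.


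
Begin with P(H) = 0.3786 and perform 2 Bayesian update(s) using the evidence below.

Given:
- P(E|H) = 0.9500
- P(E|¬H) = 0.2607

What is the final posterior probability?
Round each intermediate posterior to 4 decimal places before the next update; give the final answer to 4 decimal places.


Sequential Bayesian updating:

Initial prior: P(H) = 0.3786

Update 1:
  P(E) = 0.9500 × 0.3786 + 0.2607 × 0.6214 = 0.35967000 + 0.16199898 = 0.52166898
  P(H|E) = 0.35967000 / 0.52166898 = 0.6895

Update 2:
  P(E) = 0.9500 × 0.6895 + 0.2607 × 0.3105 = 0.65502500 + 0.08094735 = 0.73597235
  P(H|E) = 0.65502500 / 0.73597235 = 0.8900

Final posterior: 0.8900


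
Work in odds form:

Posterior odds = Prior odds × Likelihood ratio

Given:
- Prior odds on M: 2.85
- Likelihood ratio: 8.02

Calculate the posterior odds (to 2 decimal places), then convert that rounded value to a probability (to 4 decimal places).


Step 1: Calculate posterior odds
Posterior odds = Prior odds × LR
               = 2.85 × 8.02
               = 22.86

Step 2: Convert to probability
P(M|E) = Posterior odds / (1 + Posterior odds)
       = 22.86 / (1 + 22.86)
       = 22.86 / 23.86
       = 0.9581

The evidence increased P(M) from 0.7403 to 0.9581.


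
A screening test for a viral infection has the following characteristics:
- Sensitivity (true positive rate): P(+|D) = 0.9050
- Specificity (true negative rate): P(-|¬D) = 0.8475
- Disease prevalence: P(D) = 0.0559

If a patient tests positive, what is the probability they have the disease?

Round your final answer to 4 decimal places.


Let D = has disease, + = positive test

Given:
- P(D) = 0.0559 (prevalence)
- P(+|D) = 0.9050 (sensitivity)
- P(-|¬D) = 0.8475 (specificity)
- P(+|¬D) = 0.1525 (false positive rate = 1 - specificity)

Step 1: Find P(+)
P(+) = P(+|D)P(D) + P(+|¬D)P(¬D)
     = 0.9050 × 0.0559 + 0.1525 × 0.9441
     = 0.05058950 + 0.14397525
     = 0.19456475

Step 2: Apply Bayes' theorem for P(D|+)
P(D|+) = P(+|D)P(D) / P(+)
       = 0.05058950 / 0.19456475
       = 0.2600


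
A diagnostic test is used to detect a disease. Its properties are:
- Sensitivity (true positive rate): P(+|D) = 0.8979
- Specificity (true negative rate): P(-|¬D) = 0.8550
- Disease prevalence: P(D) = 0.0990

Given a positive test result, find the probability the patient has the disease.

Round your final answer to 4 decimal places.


Let D = has disease, + = positive test

Given:
- P(D) = 0.0990 (prevalence)
- P(+|D) = 0.8979 (sensitivity)
- P(-|¬D) = 0.8550 (specificity)
- P(+|¬D) = 0.1450 (false positive rate = 1 - specificity)

Step 1: Find P(+)
P(+) = P(+|D)P(D) + P(+|¬D)P(¬D)
     = 0.8979 × 0.0990 + 0.1450 × 0.9010
     = 0.08889210 + 0.13064500
     = 0.21953710

Step 2: Apply Bayes' theorem for P(D|+)
P(D|+) = P(+|D)P(D) / P(+)
       = 0.08889210 / 0.21953710
       = 0.4049


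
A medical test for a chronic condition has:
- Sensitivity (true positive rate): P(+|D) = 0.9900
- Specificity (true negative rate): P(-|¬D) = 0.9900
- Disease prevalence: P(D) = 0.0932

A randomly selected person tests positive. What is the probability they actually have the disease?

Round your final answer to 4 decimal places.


Let D = has disease, + = positive test

Given:
- P(D) = 0.0932 (prevalence)
- P(+|D) = 0.9900 (sensitivity)
- P(-|¬D) = 0.9900 (specificity)
- P(+|¬D) = 0.0100 (false positive rate = 1 - specificity)

Step 1: Find P(+)
P(+) = P(+|D)P(D) + P(+|¬D)P(¬D)
     = 0.9900 × 0.0932 + 0.0100 × 0.9068
     = 0.09226800 + 0.00906800
     = 0.10133600

Step 2: Apply Bayes' theorem for P(D|+)
P(D|+) = P(+|D)P(D) / P(+)
       = 0.09226800 / 0.10133600
       = 0.9105


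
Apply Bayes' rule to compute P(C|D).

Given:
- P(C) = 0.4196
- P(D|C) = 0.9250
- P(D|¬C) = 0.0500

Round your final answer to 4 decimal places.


Bayes' theorem: P(C|D) = P(D|C) × P(C) / P(D)

Step 1: Calculate P(D) using law of total probability
P(D) = P(D|C)P(C) + P(D|¬C)P(¬C)
     = 0.9250 × 0.4196 + 0.0500 × 0.5804
     = 0.38813000 + 0.02902000
     = 0.41715000

Step 2: Apply Bayes' theorem
P(C|D) = P(D|C) × P(C) / P(D)
       = 0.38813000 / 0.41715000
       = 0.9304


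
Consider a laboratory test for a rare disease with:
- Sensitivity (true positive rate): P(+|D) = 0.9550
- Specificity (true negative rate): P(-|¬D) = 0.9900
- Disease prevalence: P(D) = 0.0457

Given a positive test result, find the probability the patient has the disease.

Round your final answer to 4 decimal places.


Let D = has disease, + = positive test

Given:
- P(D) = 0.0457 (prevalence)
- P(+|D) = 0.9550 (sensitivity)
- P(-|¬D) = 0.9900 (specificity)
- P(+|¬D) = 0.0100 (false positive rate = 1 - specificity)

Step 1: Find P(+)
P(+) = P(+|D)P(D) + P(+|¬D)P(¬D)
     = 0.9550 × 0.0457 + 0.0100 × 0.9543
     = 0.04364350 + 0.00954300
     = 0.05318650

Step 2: Apply Bayes' theorem for P(D|+)
P(D|+) = P(+|D)P(D) / P(+)
       = 0.04364350 / 0.05318650
       = 0.8206


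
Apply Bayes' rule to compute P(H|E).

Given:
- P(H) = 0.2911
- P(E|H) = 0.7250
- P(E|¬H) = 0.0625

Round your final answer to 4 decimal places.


Bayes' theorem: P(H|E) = P(E|H) × P(H) / P(E)

Step 1: Calculate P(E) using law of total probability
P(E) = P(E|H)P(H) + P(E|¬H)P(¬H)
     = 0.7250 × 0.2911 + 0.0625 × 0.7089
     = 0.21104750 + 0.04430625
     = 0.25535375

Step 2: Apply Bayes' theorem
P(H|E) = P(E|H) × P(H) / P(E)
       = 0.21104750 / 0.25535375
       = 0.8265


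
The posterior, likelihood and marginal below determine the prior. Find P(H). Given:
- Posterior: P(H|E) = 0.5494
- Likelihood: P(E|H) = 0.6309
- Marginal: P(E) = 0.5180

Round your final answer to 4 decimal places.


From Bayes' theorem: P(H|E) = P(E|H) × P(H) / P(E)

Rearranging for P(H):
P(H) = P(H|E) × P(E) / P(E|H)
     = 0.5494 × 0.5180 / 0.6309
     = 0.28458920 / 0.6309
     = 0.4511


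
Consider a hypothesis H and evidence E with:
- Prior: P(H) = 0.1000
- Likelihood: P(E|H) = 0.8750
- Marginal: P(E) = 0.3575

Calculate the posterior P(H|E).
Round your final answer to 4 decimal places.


Using Bayes' theorem:

P(H|E) = P(E|H) × P(H) / P(E)
       = 0.8750 × 0.1000 / 0.3575
       = 0.08750000 / 0.3575
       = 0.2448

The evidence strengthens our belief in H.
Prior: 0.1000 → Posterior: 0.2448


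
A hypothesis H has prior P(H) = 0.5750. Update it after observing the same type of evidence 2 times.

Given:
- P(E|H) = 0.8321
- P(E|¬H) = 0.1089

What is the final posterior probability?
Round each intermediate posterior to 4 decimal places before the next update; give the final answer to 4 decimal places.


Sequential Bayesian updating:

Initial prior: P(H) = 0.5750

Update 1:
  P(E) = 0.8321 × 0.5750 + 0.1089 × 0.4250 = 0.47845750 + 0.04628250 = 0.52474000
  P(H|E) = 0.47845750 / 0.52474000 = 0.9118

Update 2:
  P(E) = 0.8321 × 0.9118 + 0.1089 × 0.0882 = 0.75870878 + 0.00960498 = 0.76831376
  P(H|E) = 0.75870878 / 0.76831376 = 0.9875

Final posterior: 0.9875


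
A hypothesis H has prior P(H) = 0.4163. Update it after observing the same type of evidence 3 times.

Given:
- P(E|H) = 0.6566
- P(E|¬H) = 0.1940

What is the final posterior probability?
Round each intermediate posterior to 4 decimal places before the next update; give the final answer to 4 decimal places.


Sequential Bayesian updating:

Initial prior: P(H) = 0.4163

Update 1:
  P(E) = 0.6566 × 0.4163 + 0.1940 × 0.5837 = 0.27334258 + 0.11323780 = 0.38658038
  P(H|E) = 0.27334258 / 0.38658038 = 0.7071

Update 2:
  P(E) = 0.6566 × 0.7071 + 0.1940 × 0.2929 = 0.46428186 + 0.05682260 = 0.52110446
  P(H|E) = 0.46428186 / 0.52110446 = 0.8910

Update 3:
  P(E) = 0.6566 × 0.8910 + 0.1940 × 0.1090 = 0.58503060 + 0.02114600 = 0.60617660
  P(H|E) = 0.58503060 / 0.60617660 = 0.9651

Final posterior: 0.9651


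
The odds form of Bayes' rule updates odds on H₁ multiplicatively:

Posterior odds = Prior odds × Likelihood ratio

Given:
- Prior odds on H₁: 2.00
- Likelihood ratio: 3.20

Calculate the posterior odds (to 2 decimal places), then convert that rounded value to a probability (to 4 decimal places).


Step 1: Calculate posterior odds
Posterior odds = Prior odds × LR
               = 2.00 × 3.20
               = 6.40

Step 2: Convert to probability
P(H₁|E) = Posterior odds / (1 + Posterior odds)
       = 6.40 / (1 + 6.40)
       = 6.40 / 7.40
       = 0.8649

The evidence increased P(H₁) from 0.6667 to 0.8649.


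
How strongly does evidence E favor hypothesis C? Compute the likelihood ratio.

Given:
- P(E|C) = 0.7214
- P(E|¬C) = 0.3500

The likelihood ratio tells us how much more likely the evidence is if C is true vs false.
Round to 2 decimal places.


Likelihood Ratio (LR) = P(E|C) / P(E|¬C)

LR = 0.7214 / 0.3500
   = 2.06

The evidence is 2.06 times more likely if C is true than if C is false.
LR > 1, so observing E raises the odds in favor of C.


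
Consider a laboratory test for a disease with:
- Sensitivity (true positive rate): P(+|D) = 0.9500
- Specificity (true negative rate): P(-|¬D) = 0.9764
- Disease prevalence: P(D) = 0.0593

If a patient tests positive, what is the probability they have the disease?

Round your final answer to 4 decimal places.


Let D = has disease, + = positive test

Given:
- P(D) = 0.0593 (prevalence)
- P(+|D) = 0.9500 (sensitivity)
- P(-|¬D) = 0.9764 (specificity)
- P(+|¬D) = 0.0236 (false positive rate = 1 - specificity)

Step 1: Find P(+)
P(+) = P(+|D)P(D) + P(+|¬D)P(¬D)
     = 0.9500 × 0.0593 + 0.0236 × 0.9407
     = 0.05633500 + 0.02220052
     = 0.07853552

Step 2: Apply Bayes' theorem for P(D|+)
P(D|+) = P(+|D)P(D) / P(+)
       = 0.05633500 / 0.07853552
       = 0.7173


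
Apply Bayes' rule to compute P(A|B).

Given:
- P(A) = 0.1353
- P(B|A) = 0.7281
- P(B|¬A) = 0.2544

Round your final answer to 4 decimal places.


Bayes' theorem: P(A|B) = P(B|A) × P(A) / P(B)

Step 1: Calculate P(B) using law of total probability
P(B) = P(B|A)P(A) + P(B|¬A)P(¬A)
     = 0.7281 × 0.1353 + 0.2544 × 0.8647
     = 0.09851193 + 0.21997968
     = 0.31849161

Step 2: Apply Bayes' theorem
P(A|B) = P(B|A) × P(A) / P(B)
       = 0.09851193 / 0.31849161
       = 0.3093


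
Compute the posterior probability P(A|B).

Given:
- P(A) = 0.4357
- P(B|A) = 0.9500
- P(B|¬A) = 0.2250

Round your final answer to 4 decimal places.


Bayes' theorem: P(A|B) = P(B|A) × P(A) / P(B)

Step 1: Calculate P(B) using law of total probability
P(B) = P(B|A)P(A) + P(B|¬A)P(¬A)
     = 0.9500 × 0.4357 + 0.2250 × 0.5643
     = 0.41391500 + 0.12696750
     = 0.54088250

Step 2: Apply Bayes' theorem
P(A|B) = P(B|A) × P(A) / P(B)
       = 0.41391500 / 0.54088250
       = 0.7653


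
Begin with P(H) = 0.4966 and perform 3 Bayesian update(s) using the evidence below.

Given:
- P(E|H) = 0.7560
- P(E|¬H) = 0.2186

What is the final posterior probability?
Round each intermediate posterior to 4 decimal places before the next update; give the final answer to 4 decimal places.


Sequential Bayesian updating:

Initial prior: P(H) = 0.4966

Update 1:
  P(E) = 0.7560 × 0.4966 + 0.2186 × 0.5034 = 0.37542960 + 0.11004324 = 0.48547284
  P(H|E) = 0.37542960 / 0.48547284 = 0.7733

Update 2:
  P(E) = 0.7560 × 0.7733 + 0.2186 × 0.2267 = 0.58461480 + 0.04955662 = 0.63417142
  P(H|E) = 0.58461480 / 0.63417142 = 0.9219

Update 3:
  P(E) = 0.7560 × 0.9219 + 0.2186 × 0.0781 = 0.69695640 + 0.01707266 = 0.71402906
  P(H|E) = 0.69695640 / 0.71402906 = 0.9761

Final posterior: 0.9761


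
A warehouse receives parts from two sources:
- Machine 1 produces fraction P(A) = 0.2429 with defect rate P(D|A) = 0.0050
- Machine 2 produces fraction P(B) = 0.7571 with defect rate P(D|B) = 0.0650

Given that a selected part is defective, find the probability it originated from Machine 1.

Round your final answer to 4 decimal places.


Let A = from Machine 1, D = defective

Given:
- P(A) = 0.2429, P(B) = 0.7571
- P(D|A) = 0.0050, P(D|B) = 0.0650

Step 1: Find P(D)
P(D) = P(D|A)P(A) + P(D|B)P(B)
     = 0.0050 × 0.2429 + 0.0650 × 0.7571
     = 0.00121450 + 0.04921150
     = 0.05042600

Step 2: Apply Bayes' theorem
P(A|D) = P(D|A)P(A) / P(D)
       = 0.00121450 / 0.05042600
       = 0.0241


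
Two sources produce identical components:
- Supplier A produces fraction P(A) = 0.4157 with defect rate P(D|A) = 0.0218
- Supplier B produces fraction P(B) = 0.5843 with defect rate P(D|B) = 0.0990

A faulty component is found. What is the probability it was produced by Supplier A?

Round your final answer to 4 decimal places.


Let A = from Supplier A, D = faulty

Given:
- P(A) = 0.4157, P(B) = 0.5843
- P(D|A) = 0.0218, P(D|B) = 0.0990

Step 1: Find P(D)
P(D) = P(D|A)P(A) + P(D|B)P(B)
     = 0.0218 × 0.4157 + 0.0990 × 0.5843
     = 0.00906226 + 0.05784570
     = 0.06690796

Step 2: Apply Bayes' theorem
P(A|D) = P(D|A)P(A) / P(D)
       = 0.00906226 / 0.06690796
       = 0.1354


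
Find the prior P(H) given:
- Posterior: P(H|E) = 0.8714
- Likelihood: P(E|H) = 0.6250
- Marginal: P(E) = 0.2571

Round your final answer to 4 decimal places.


From Bayes' theorem: P(H|E) = P(E|H) × P(H) / P(E)

Rearranging for P(H):
P(H) = P(H|E) × P(E) / P(E|H)
     = 0.8714 × 0.2571 / 0.6250
     = 0.22403694 / 0.6250
     = 0.3585


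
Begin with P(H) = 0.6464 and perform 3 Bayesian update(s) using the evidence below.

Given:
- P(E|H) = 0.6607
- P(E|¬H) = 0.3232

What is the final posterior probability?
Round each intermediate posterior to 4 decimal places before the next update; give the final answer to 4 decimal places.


Sequential Bayesian updating:

Initial prior: P(H) = 0.6464

Update 1:
  P(E) = 0.6607 × 0.6464 + 0.3232 × 0.3536 = 0.42707648 + 0.11428352 = 0.54136000
  P(H|E) = 0.42707648 / 0.54136000 = 0.7889

Update 2:
  P(E) = 0.6607 × 0.7889 + 0.3232 × 0.2111 = 0.52122623 + 0.06822752 = 0.58945375
  P(H|E) = 0.52122623 / 0.58945375 = 0.8843

Update 3:
  P(E) = 0.6607 × 0.8843 + 0.3232 × 0.1157 = 0.58425701 + 0.03739424 = 0.62165125
  P(H|E) = 0.58425701 / 0.62165125 = 0.9398

Final posterior: 0.9398


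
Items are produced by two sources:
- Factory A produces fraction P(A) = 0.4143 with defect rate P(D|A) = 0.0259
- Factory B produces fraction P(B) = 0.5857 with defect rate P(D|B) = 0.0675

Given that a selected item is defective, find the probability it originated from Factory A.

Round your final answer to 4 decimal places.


Let A = from Factory A, D = defective

Given:
- P(A) = 0.4143, P(B) = 0.5857
- P(D|A) = 0.0259, P(D|B) = 0.0675

Step 1: Find P(D)
P(D) = P(D|A)P(A) + P(D|B)P(B)
     = 0.0259 × 0.4143 + 0.0675 × 0.5857
     = 0.01073037 + 0.03953475
     = 0.05026512

Step 2: Apply Bayes' theorem
P(A|D) = P(D|A)P(A) / P(D)
       = 0.01073037 / 0.05026512
       = 0.2135


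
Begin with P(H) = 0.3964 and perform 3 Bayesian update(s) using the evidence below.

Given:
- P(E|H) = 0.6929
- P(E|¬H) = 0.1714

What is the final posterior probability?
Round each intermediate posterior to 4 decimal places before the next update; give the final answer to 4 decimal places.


Sequential Bayesian updating:

Initial prior: P(H) = 0.3964

Update 1:
  P(E) = 0.6929 × 0.3964 + 0.1714 × 0.6036 = 0.27466556 + 0.10345704 = 0.37812260
  P(H|E) = 0.27466556 / 0.37812260 = 0.7264

Update 2:
  P(E) = 0.6929 × 0.7264 + 0.1714 × 0.2736 = 0.50332256 + 0.04689504 = 0.55021760
  P(H|E) = 0.50332256 / 0.55021760 = 0.9148

Update 3:
  P(E) = 0.6929 × 0.9148 + 0.1714 × 0.0852 = 0.63386492 + 0.01460328 = 0.64846820
  P(H|E) = 0.63386492 / 0.64846820 = 0.9775

Final posterior: 0.9775


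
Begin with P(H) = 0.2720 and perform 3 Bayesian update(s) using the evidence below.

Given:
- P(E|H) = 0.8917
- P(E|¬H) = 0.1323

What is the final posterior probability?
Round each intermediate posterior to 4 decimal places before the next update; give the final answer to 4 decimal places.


Sequential Bayesian updating:

Initial prior: P(H) = 0.2720

Update 1:
  P(E) = 0.8917 × 0.2720 + 0.1323 × 0.7280 = 0.24254240 + 0.09631440 = 0.33885680
  P(H|E) = 0.24254240 / 0.33885680 = 0.7158

Update 2:
  P(E) = 0.8917 × 0.7158 + 0.1323 × 0.2842 = 0.63827886 + 0.03759966 = 0.67587852
  P(H|E) = 0.63827886 / 0.67587852 = 0.9444

Update 3:
  P(E) = 0.8917 × 0.9444 + 0.1323 × 0.0556 = 0.84212148 + 0.00735588 = 0.84947736
  P(H|E) = 0.84212148 / 0.84947736 = 0.9913

Final posterior: 0.9913
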